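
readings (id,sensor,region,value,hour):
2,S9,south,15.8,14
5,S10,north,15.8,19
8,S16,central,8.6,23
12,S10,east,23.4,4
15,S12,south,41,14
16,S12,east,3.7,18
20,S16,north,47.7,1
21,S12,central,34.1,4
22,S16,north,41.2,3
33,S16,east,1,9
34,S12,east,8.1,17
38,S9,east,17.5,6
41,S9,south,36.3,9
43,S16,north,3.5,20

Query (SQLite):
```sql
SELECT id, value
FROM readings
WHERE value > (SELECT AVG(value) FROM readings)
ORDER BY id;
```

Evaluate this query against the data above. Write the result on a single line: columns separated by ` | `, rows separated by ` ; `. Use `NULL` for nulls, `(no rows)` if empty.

12 | 23.4 ; 15 | 41 ; 20 | 47.7 ; 21 | 34.1 ; 22 | 41.2 ; 41 | 36.3

Scalar subquery: AVG(value) over all readings rows = 21.264286 (≈; comparison uses full precision).
Keep rows where value > that value.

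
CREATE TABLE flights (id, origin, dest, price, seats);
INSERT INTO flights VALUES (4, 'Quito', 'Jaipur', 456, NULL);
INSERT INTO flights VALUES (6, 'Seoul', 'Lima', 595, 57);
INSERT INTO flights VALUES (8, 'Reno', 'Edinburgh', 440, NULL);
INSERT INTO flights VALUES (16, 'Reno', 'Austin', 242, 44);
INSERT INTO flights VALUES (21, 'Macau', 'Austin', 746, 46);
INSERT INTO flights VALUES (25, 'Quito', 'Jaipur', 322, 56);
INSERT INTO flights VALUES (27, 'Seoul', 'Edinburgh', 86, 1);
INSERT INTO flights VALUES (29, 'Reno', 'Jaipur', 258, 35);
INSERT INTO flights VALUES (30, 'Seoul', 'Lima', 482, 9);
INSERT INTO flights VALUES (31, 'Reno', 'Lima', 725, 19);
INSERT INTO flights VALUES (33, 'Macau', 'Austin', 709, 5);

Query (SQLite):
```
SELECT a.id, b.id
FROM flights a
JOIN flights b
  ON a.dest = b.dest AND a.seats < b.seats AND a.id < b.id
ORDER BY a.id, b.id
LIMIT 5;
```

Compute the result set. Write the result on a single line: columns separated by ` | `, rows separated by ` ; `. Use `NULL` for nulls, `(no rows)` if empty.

16 | 21 ; 30 | 31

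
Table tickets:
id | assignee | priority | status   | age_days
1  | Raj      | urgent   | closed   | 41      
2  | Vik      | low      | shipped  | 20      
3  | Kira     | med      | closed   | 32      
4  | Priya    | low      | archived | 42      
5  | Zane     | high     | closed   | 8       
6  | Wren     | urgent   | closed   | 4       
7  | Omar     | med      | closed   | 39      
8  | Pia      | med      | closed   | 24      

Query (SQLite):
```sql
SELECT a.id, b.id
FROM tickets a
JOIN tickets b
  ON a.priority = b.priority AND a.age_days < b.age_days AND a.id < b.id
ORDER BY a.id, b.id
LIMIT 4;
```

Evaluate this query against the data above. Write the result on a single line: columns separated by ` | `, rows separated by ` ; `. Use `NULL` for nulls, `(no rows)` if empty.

Pairs (a,b) with same priority, a.age_days < b.age_days, a.id < b.id.
priority groups: high:{5} low:{2,4} med:{3,7,8} urgent:{1,6}
Ordered by (a.id, b.id); first 4.

2 | 4 ; 3 | 7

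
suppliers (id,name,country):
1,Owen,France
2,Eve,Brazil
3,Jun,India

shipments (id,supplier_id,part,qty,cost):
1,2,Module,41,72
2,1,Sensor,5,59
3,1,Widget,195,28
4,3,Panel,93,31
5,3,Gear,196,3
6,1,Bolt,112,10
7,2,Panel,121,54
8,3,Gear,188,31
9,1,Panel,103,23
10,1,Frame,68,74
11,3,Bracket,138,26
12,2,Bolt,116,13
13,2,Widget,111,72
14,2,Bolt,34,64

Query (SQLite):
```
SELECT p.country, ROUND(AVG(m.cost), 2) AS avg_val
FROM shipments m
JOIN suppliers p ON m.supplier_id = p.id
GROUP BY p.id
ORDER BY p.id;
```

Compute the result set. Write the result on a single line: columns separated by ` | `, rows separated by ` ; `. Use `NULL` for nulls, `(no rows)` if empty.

France | 38.8 ; Brazil | 55 ; India | 22.75

Join each shipments row to its suppliers via supplier_id.
Group joined rows by suppliers.id; compute ROUND(AVG(m.cost), 2) per group.
  1: ids {2, 3, 6, 9, 10} → ROUND(AVG(m.cost), 2)=38.8
  2: ids {1, 7, 12, 13, 14} → ROUND(AVG(m.cost), 2)=55
  3: ids {4, 5, 8, 11} → ROUND(AVG(m.cost), 2)=22.75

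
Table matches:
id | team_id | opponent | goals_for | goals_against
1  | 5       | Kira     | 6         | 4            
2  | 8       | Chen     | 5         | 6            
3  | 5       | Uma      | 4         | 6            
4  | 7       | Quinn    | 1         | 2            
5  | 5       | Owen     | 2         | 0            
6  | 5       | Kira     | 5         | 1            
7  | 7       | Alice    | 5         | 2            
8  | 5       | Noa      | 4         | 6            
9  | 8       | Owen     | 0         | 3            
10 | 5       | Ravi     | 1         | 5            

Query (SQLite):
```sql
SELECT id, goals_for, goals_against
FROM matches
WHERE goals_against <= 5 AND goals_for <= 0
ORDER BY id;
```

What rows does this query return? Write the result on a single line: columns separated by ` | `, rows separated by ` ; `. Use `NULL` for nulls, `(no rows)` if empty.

9 | 0 | 3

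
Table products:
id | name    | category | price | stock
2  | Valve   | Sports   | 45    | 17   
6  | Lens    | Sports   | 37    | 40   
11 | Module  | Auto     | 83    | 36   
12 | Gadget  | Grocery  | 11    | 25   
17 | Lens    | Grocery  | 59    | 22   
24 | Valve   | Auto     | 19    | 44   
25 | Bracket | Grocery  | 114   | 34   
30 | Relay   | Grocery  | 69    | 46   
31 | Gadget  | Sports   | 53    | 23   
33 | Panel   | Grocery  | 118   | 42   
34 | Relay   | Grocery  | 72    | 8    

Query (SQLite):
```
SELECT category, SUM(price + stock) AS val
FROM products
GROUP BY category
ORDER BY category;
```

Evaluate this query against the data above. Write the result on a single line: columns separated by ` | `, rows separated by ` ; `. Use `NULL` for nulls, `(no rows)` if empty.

For each row compute price + stock.
Group by category; take SUM of the expression per group.
  Auto: ids {11, 24} → SUM(price + stock)=182
  Grocery: ids {12, 17, 25, 30, 33, 34} → SUM(price + stock)=620
  Sports: ids {2, 6, 31} → SUM(price + stock)=215

Auto | 182 ; Grocery | 620 ; Sports | 215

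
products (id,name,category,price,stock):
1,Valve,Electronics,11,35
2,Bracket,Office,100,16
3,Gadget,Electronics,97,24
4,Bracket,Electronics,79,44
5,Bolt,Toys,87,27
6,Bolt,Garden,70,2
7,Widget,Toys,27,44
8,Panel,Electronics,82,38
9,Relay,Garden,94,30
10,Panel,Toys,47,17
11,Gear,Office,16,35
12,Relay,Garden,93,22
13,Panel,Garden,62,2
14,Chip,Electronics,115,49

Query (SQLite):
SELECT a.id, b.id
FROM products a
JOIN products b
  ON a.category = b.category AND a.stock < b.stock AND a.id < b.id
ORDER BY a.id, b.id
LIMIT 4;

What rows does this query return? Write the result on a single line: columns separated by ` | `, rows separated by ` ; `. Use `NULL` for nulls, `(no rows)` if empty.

Pairs (a,b) with same category, a.stock < b.stock, a.id < b.id.
category groups: Electronics:{1,3,4,8,14} Garden:{6,9,12,13} Office:{2,11} Toys:{5,7,10}
Ordered by (a.id, b.id); first 4.

1 | 4 ; 1 | 8 ; 1 | 14 ; 2 | 11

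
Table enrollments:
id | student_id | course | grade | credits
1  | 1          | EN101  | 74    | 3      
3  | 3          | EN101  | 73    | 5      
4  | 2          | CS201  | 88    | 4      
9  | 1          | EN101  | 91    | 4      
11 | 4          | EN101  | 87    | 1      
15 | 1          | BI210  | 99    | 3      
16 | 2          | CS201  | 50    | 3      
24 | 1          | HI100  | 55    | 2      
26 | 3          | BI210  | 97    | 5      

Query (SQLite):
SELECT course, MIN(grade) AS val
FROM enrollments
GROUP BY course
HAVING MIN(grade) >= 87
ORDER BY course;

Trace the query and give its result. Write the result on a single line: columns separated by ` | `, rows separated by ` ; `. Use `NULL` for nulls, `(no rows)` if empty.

Partition enrollments by course; compute MIN(grade) within each group.
HAVING: keep groups where MIN(grade) >= 87.
  BI210: ids {15, 26} → MIN(grade)=97
  CS201: ids {4, 16} → MIN(grade)=50
  EN101: ids {1, 3, 9, 11} → MIN(grade)=73
  HI100: ids {24} → MIN(grade)=55

BI210 | 97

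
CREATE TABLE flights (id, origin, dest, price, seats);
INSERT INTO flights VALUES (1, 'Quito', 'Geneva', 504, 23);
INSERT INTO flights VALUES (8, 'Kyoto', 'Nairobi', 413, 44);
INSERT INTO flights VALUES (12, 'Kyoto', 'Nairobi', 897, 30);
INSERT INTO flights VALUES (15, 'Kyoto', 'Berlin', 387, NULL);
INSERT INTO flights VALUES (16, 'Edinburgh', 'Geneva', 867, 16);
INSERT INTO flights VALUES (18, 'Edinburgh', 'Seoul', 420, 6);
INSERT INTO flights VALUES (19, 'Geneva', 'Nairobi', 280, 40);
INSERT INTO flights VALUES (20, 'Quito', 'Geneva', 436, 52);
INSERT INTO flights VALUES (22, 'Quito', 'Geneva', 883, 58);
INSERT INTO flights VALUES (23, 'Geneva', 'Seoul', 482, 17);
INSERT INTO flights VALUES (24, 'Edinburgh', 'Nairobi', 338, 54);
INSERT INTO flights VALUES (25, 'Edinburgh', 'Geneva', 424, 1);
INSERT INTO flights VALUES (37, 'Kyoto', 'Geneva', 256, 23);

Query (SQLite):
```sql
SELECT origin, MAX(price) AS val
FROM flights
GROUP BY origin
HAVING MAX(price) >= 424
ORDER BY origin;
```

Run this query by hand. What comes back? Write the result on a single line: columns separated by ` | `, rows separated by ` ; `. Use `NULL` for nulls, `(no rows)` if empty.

Edinburgh | 867 ; Geneva | 482 ; Kyoto | 897 ; Quito | 883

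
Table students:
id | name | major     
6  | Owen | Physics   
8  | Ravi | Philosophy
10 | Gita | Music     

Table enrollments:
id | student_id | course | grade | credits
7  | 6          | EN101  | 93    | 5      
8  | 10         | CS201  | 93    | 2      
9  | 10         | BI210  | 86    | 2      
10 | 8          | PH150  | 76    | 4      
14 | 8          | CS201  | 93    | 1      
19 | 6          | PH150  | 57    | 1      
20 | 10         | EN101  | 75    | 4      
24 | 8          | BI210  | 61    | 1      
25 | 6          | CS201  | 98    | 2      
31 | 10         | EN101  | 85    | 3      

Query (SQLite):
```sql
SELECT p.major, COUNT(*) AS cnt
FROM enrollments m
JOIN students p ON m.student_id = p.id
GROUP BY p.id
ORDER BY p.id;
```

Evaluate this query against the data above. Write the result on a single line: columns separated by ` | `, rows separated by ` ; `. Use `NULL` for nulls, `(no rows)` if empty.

Join each enrollments row to its students via student_id.
Group joined rows by students.id; compute COUNT(*) per group.
  6: ids {7, 19, 25} → COUNT(*)=3
  8: ids {10, 14, 24} → COUNT(*)=3
  10: ids {8, 9, 20, 31} → COUNT(*)=4

Physics | 3 ; Philosophy | 3 ; Music | 4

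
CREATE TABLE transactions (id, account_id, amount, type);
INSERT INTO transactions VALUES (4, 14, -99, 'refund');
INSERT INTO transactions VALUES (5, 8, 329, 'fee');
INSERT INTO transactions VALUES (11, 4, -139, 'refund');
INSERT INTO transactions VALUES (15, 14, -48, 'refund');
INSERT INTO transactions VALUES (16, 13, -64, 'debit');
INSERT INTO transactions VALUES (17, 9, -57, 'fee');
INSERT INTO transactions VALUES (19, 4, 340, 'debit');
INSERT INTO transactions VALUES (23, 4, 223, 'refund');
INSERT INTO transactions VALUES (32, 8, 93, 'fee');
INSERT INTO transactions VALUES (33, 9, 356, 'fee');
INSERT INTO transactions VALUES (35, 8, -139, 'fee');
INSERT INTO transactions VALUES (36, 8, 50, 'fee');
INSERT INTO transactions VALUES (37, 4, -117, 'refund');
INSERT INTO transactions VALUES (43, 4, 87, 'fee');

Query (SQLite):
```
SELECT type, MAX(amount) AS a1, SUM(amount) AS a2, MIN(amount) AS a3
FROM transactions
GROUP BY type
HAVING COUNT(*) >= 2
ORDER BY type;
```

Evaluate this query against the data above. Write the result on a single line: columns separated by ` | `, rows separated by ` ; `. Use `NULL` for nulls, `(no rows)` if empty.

debit | 340 | 276 | -64 ; fee | 356 | 719 | -139 ; refund | 223 | -180 | -139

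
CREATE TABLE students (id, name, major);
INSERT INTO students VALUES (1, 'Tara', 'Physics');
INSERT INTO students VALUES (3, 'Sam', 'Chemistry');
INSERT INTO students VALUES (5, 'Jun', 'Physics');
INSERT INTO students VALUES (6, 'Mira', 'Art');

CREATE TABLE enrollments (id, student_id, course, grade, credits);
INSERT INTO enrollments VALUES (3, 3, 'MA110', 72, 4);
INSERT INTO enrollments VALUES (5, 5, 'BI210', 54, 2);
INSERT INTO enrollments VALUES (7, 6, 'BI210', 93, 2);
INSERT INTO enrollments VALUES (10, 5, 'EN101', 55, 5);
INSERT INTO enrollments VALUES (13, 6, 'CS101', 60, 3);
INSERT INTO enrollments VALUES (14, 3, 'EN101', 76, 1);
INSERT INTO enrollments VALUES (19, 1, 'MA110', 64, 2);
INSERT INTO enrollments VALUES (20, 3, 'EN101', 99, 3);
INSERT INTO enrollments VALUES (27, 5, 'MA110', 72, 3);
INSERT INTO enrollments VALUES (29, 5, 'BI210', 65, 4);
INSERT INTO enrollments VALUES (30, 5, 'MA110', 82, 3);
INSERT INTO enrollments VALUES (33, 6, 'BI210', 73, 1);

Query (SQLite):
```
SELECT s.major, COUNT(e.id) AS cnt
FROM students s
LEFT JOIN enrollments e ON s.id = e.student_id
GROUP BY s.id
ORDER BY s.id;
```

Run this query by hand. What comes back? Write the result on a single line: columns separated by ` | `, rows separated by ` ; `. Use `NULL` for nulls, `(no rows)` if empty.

Physics | 1 ; Chemistry | 3 ; Physics | 5 ; Art | 3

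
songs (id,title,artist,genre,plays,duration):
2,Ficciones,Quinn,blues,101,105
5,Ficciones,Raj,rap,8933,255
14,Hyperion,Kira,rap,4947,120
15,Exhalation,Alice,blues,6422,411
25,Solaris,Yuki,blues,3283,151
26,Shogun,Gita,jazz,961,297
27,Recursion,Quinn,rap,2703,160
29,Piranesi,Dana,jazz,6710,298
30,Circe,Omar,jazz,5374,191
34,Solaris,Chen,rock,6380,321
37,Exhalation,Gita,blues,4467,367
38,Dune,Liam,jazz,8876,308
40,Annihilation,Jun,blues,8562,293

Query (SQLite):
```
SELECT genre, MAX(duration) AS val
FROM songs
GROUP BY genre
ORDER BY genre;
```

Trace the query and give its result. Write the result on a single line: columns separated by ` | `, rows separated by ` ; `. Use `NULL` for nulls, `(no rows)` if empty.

Partition songs by genre; compute MAX(duration) within each group.
  blues: ids {2, 15, 25, 37, 40} → MAX(duration)=411
  jazz: ids {26, 29, 30, 38} → MAX(duration)=308
  rap: ids {5, 14, 27} → MAX(duration)=255
  rock: ids {34} → MAX(duration)=321

blues | 411 ; jazz | 308 ; rap | 255 ; rock | 321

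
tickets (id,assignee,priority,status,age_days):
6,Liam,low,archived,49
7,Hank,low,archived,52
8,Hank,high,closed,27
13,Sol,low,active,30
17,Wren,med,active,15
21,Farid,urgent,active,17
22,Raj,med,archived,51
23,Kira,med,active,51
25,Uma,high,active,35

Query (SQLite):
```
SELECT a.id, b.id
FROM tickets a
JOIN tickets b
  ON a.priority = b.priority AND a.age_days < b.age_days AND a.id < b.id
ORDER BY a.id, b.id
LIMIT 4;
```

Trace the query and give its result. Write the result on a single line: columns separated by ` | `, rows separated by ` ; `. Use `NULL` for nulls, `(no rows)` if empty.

Pairs (a,b) with same priority, a.age_days < b.age_days, a.id < b.id.
priority groups: high:{8,25} low:{6,7,13} med:{17,22,23} urgent:{21}
Ordered by (a.id, b.id); first 4.

6 | 7 ; 8 | 25 ; 17 | 22 ; 17 | 23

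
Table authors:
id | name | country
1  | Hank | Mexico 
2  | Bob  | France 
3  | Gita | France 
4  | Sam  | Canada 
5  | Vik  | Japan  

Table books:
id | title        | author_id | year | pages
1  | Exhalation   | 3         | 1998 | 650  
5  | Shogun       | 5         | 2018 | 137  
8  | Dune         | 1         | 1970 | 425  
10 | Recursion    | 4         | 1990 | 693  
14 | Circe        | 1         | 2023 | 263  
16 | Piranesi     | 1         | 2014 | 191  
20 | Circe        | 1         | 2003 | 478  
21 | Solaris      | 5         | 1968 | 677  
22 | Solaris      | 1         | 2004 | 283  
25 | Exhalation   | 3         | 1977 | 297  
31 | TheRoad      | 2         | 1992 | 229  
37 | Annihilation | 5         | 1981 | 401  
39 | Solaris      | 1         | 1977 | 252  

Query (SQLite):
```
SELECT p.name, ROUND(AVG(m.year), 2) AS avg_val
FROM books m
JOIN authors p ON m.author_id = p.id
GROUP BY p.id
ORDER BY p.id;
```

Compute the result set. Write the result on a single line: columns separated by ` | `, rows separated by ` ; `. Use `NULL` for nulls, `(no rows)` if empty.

Hank | 1998.5 ; Bob | 1992 ; Gita | 1987.5 ; Sam | 1990 ; Vik | 1989

Join each books row to its authors via author_id.
Group joined rows by authors.id; compute ROUND(AVG(m.year), 2) per group.
  1: ids {8, 14, 16, 20, 22, 39} → ROUND(AVG(m.year), 2)=1998.5
  2: ids {31} → ROUND(AVG(m.year), 2)=1992
  3: ids {1, 25} → ROUND(AVG(m.year), 2)=1987.5
  4: ids {10} → ROUND(AVG(m.year), 2)=1990
  5: ids {5, 21, 37} → ROUND(AVG(m.year), 2)=1989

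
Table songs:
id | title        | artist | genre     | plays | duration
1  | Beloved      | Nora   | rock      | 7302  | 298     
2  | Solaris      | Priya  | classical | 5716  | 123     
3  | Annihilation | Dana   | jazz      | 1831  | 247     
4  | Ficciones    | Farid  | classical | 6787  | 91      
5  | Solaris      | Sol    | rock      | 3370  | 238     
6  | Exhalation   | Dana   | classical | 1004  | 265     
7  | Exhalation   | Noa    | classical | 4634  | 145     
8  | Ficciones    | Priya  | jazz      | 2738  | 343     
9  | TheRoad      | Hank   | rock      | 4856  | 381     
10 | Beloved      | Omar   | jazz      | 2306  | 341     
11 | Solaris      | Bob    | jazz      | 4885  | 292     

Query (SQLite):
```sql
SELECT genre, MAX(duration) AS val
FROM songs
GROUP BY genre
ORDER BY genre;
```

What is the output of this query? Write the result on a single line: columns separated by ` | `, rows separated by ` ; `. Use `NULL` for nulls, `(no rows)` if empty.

Partition songs by genre; compute MAX(duration) within each group.
  classical: ids {2, 4, 6, 7} → MAX(duration)=265
  jazz: ids {3, 8, 10, 11} → MAX(duration)=343
  rock: ids {1, 5, 9} → MAX(duration)=381

classical | 265 ; jazz | 343 ; rock | 381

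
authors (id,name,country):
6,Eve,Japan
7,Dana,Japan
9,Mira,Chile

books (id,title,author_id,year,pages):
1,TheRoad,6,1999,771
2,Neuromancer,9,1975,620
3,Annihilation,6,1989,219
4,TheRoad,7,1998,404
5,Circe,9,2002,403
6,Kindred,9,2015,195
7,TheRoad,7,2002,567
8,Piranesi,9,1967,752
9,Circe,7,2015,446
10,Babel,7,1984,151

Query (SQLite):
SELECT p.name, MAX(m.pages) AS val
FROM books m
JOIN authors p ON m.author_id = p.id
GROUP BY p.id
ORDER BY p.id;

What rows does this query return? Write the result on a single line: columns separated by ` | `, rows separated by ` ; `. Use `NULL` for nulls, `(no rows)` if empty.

Join each books row to its authors via author_id.
Group joined rows by authors.id; compute MAX(m.pages) per group.
  6: ids {1, 3} → MAX(m.pages)=771
  7: ids {4, 7, 9, 10} → MAX(m.pages)=567
  9: ids {2, 5, 6, 8} → MAX(m.pages)=752

Eve | 771 ; Dana | 567 ; Mira | 752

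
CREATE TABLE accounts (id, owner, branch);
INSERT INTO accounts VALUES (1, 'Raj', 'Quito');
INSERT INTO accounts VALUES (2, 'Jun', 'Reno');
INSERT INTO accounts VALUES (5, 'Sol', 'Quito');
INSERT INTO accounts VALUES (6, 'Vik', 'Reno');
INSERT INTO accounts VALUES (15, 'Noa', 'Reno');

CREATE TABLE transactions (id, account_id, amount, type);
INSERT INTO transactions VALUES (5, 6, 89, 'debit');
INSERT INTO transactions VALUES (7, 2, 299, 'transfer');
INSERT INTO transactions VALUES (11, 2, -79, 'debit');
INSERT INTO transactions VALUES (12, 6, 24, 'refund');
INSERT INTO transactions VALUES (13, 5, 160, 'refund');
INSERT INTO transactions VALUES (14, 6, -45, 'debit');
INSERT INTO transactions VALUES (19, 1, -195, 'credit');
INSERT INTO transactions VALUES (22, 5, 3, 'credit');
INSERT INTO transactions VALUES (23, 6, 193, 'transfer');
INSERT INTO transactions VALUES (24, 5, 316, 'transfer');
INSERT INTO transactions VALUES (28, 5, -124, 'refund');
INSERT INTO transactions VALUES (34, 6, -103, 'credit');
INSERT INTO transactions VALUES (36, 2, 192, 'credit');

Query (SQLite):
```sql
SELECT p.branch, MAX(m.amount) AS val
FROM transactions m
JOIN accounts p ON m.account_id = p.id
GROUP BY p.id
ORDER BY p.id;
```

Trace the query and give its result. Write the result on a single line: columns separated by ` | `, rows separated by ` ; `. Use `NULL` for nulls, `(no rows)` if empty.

Join each transactions row to its accounts via account_id.
Group joined rows by accounts.id; compute MAX(m.amount) per group.
  1: ids {19} → MAX(m.amount)=-195
  2: ids {7, 11, 36} → MAX(m.amount)=299
  5: ids {13, 22, 24, 28} → MAX(m.amount)=316
  6: ids {5, 12, 14, 23, 34} → MAX(m.amount)=193

Quito | -195 ; Reno | 299 ; Quito | 316 ; Reno | 193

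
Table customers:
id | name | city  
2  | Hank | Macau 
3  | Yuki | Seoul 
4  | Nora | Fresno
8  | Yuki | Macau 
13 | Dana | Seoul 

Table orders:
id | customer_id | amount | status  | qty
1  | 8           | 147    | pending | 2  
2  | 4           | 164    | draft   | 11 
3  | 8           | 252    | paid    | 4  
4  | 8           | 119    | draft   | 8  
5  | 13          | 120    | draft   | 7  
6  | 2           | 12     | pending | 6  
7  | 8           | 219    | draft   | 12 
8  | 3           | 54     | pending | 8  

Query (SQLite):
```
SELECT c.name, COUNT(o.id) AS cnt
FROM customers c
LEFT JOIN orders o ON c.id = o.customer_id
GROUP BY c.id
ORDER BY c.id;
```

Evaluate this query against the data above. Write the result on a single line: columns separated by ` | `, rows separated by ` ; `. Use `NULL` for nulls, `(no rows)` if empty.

LEFT JOIN keeps every customers row; unmatched ones get NULL for orders columns.
Group by customers.id and compute COUNT(o.id). COUNT(col) of an all-NULL group is 0.
  2: ids {6} → COUNT(o.id)=1
  3: ids {8} → COUNT(o.id)=1
  4: ids {2} → COUNT(o.id)=1
  8: ids {1, 3, 4, 7} → COUNT(o.id)=4
  13: ids {5} → COUNT(o.id)=1

Hank | 1 ; Yuki | 1 ; Nora | 1 ; Yuki | 4 ; Dana | 1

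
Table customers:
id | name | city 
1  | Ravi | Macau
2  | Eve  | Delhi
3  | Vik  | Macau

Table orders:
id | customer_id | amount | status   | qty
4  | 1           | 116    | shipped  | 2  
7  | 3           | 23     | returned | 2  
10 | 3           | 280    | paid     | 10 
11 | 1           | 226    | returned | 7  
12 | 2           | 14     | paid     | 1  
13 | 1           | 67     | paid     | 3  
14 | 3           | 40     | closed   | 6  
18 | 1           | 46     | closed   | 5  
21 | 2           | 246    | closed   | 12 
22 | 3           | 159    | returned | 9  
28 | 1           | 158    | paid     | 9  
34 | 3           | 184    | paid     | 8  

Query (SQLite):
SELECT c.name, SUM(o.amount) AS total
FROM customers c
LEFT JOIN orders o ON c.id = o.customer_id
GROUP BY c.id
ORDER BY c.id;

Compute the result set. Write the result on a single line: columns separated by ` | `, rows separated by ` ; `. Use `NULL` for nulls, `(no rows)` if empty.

LEFT JOIN keeps every customers row; unmatched ones get NULL for orders columns.
Group by customers.id and compute SUM(o.amount). SUM over an all-NULL group is NULL.
  1: ids {4, 11, 13, 18, 28} → SUM(o.amount)=613
  2: ids {12, 21} → SUM(o.amount)=260
  3: ids {7, 10, 14, 22, 34} → SUM(o.amount)=686

Ravi | 613 ; Eve | 260 ; Vik | 686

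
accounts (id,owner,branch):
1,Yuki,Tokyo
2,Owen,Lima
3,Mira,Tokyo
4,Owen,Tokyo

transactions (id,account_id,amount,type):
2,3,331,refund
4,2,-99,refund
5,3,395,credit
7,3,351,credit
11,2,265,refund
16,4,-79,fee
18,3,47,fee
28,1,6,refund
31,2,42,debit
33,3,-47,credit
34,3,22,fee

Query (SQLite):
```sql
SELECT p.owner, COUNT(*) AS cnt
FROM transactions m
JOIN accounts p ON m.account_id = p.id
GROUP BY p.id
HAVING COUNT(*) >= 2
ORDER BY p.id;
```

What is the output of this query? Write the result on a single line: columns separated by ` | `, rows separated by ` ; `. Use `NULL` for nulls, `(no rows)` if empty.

Owen | 3 ; Mira | 6

Join each transactions row to its accounts via account_id.
Group joined rows by accounts.id; compute COUNT(*) per group.
HAVING: keep groups with count ≥ 2.
  1: ids {28} → COUNT(*)=1
  2: ids {4, 11, 31} → COUNT(*)=3
  3: ids {2, 5, 7, 18, 33, 34} → COUNT(*)=6
  4: ids {16} → COUNT(*)=1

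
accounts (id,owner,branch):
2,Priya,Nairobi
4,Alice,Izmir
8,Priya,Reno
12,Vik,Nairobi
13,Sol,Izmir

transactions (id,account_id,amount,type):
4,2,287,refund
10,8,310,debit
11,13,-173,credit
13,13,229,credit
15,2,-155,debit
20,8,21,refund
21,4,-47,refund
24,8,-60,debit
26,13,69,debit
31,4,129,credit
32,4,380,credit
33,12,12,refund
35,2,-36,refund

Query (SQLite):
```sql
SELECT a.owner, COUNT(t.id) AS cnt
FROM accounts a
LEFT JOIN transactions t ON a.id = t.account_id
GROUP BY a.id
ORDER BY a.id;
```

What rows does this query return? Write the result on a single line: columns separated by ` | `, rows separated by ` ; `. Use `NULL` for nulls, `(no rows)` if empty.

LEFT JOIN keeps every accounts row; unmatched ones get NULL for transactions columns.
Group by accounts.id and compute COUNT(t.id). COUNT(col) of an all-NULL group is 0.
  2: ids {4, 15, 35} → COUNT(t.id)=3
  4: ids {21, 31, 32} → COUNT(t.id)=3
  8: ids {10, 20, 24} → COUNT(t.id)=3
  12: ids {33} → COUNT(t.id)=1
  13: ids {11, 13, 26} → COUNT(t.id)=3

Priya | 3 ; Alice | 3 ; Priya | 3 ; Vik | 1 ; Sol | 3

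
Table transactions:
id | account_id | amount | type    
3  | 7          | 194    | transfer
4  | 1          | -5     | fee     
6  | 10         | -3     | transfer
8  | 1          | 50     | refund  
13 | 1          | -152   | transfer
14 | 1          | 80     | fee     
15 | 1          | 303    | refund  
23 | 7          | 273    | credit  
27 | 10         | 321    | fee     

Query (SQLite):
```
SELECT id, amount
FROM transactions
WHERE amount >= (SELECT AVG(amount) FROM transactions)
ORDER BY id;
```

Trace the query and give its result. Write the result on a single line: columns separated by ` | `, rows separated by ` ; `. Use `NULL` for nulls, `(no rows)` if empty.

3 | 194 ; 15 | 303 ; 23 | 273 ; 27 | 321

Scalar subquery: AVG(amount) over all transactions rows = 117.888889 (≈; comparison uses full precision).
Keep rows where amount >= that value.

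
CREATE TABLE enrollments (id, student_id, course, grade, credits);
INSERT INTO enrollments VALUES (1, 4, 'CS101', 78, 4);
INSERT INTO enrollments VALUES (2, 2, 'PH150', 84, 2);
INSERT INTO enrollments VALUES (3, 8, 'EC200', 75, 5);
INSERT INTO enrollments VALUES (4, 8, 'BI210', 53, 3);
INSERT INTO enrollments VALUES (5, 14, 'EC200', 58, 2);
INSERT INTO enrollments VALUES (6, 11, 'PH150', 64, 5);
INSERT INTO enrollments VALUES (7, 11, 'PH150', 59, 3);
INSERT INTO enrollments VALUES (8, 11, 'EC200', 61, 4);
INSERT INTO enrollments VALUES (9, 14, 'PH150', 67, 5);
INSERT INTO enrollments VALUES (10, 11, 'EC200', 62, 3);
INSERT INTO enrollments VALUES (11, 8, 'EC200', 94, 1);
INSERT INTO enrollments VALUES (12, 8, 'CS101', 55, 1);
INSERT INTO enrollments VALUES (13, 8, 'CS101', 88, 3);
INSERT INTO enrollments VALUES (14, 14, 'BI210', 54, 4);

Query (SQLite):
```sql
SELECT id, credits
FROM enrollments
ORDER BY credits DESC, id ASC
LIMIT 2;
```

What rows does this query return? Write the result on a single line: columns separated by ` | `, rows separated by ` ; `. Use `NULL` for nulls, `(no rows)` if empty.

Sort by credits desc, tiebreak id asc: (5, id=3), (5, id=6), (5, id=9), (4, id=1), (4, id=8) …. Take first 2.

3 | 5 ; 6 | 5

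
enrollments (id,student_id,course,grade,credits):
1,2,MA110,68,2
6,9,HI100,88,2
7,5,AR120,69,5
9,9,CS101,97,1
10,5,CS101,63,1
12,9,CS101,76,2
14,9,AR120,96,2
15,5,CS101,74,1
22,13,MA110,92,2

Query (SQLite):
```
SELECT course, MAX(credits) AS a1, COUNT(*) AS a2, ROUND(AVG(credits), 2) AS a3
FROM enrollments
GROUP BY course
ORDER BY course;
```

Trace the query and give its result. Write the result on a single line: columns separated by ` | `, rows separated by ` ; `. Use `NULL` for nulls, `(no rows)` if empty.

AR120 | 5 | 2 | 3.5 ; CS101 | 2 | 4 | 1.25 ; HI100 | 2 | 1 | 2 ; MA110 | 2 | 2 | 2

Group enrollments by course.
Per group compute: MAX(credits), COUNT(*), ROUND(AVG(credits), 2).
  AR120: ids {7, 14} → MAX(credits)=5, COUNT(*)=2, ROUND(AVG(credits), 2)=3.5
  CS101: ids {9, 10, 12, 15} → MAX(credits)=2, COUNT(*)=4, ROUND(AVG(credits), 2)=1.25
  HI100: ids {6} → MAX(credits)=2, COUNT(*)=1, ROUND(AVG(credits), 2)=2
  MA110: ids {1, 22} → MAX(credits)=2, COUNT(*)=2, ROUND(AVG(credits), 2)=2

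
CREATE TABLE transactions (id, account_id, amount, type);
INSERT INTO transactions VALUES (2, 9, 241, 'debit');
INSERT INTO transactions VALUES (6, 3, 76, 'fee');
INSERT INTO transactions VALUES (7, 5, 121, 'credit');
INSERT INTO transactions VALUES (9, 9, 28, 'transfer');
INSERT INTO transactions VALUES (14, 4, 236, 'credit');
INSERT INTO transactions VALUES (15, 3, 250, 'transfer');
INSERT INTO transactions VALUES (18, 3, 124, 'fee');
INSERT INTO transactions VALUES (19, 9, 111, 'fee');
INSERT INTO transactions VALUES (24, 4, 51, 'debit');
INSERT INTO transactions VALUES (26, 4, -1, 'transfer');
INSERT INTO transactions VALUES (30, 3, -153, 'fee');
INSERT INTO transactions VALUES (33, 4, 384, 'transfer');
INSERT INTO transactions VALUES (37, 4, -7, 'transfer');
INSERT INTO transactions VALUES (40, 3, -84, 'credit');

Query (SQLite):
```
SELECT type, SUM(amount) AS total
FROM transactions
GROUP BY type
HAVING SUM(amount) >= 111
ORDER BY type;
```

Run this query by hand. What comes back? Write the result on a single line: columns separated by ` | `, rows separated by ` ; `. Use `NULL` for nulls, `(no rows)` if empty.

credit | 273 ; debit | 292 ; fee | 158 ; transfer | 654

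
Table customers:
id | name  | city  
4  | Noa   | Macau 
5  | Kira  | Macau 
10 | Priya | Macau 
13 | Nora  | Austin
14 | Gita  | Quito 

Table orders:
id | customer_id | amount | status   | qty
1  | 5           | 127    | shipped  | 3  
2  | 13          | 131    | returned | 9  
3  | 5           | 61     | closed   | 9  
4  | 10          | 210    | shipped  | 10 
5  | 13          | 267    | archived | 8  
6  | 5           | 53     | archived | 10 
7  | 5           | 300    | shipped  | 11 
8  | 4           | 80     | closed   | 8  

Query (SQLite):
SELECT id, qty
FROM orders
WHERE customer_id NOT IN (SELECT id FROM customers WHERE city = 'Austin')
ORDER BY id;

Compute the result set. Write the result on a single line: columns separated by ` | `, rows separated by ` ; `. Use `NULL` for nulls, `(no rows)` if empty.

Inner query: customers.id where city = 'Austin'.
Outer: keep orders rows whose customer_id is not in that set.
Inner query → {13}

1 | 3 ; 3 | 9 ; 4 | 10 ; 6 | 10 ; 7 | 11 ; 8 | 8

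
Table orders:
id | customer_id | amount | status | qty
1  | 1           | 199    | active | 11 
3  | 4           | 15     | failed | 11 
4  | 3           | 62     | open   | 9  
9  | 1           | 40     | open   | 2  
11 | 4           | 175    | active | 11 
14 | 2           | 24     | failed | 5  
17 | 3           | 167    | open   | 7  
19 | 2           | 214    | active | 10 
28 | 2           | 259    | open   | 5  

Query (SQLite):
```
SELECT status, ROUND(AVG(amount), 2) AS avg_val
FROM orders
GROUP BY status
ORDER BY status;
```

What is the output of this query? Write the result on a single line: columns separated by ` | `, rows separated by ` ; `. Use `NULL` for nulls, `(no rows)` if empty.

Partition orders by status; compute ROUND(AVG(amount), 2) within each group.
  active: ids {1, 11, 19} → ROUND(AVG(amount), 2)=196
  failed: ids {3, 14} → ROUND(AVG(amount), 2)=19.5
  open: ids {4, 9, 17, 28} → ROUND(AVG(amount), 2)=132

active | 196 ; failed | 19.5 ; open | 132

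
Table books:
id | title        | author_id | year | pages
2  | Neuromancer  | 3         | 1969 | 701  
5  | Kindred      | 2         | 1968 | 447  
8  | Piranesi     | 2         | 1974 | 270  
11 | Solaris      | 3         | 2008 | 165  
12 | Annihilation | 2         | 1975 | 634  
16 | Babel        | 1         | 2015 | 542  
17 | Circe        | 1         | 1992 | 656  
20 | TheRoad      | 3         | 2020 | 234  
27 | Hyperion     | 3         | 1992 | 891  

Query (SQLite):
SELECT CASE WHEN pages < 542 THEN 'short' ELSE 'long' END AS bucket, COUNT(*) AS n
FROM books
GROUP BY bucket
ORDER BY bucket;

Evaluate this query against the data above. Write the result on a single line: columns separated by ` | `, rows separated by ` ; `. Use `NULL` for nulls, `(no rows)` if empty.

Bucket rows by pages < 542 → 'short' else 'long'; count each bucket.

long | 5 ; short | 4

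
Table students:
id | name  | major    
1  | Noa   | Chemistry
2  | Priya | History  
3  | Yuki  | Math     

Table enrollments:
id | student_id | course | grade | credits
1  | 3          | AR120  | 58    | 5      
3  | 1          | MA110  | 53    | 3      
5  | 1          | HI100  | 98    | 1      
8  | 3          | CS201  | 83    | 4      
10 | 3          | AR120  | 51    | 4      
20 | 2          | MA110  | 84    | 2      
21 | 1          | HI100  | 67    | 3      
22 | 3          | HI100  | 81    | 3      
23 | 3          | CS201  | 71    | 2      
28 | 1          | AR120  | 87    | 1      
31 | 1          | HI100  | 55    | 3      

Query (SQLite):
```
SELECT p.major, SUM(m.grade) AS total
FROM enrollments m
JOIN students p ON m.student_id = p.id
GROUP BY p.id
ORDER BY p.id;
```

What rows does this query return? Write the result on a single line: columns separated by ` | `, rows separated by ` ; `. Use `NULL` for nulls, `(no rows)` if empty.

Chemistry | 360 ; History | 84 ; Math | 344

Join each enrollments row to its students via student_id.
Group joined rows by students.id; compute SUM(m.grade) per group.
  1: ids {3, 5, 21, 28, 31} → SUM(m.grade)=360
  2: ids {20} → SUM(m.grade)=84
  3: ids {1, 8, 10, 22, 23} → SUM(m.grade)=344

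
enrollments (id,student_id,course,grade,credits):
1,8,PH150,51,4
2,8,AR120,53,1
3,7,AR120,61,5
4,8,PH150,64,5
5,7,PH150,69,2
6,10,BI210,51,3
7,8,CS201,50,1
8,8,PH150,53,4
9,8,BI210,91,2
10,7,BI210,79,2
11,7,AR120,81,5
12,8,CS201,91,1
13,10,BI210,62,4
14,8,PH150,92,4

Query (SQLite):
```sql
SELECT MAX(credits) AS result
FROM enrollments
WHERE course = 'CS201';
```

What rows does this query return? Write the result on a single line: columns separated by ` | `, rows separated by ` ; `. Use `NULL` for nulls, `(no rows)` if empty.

1

Rows where course='CS201' → credits values: [1, 1].
MAX of non-NULL values = 1.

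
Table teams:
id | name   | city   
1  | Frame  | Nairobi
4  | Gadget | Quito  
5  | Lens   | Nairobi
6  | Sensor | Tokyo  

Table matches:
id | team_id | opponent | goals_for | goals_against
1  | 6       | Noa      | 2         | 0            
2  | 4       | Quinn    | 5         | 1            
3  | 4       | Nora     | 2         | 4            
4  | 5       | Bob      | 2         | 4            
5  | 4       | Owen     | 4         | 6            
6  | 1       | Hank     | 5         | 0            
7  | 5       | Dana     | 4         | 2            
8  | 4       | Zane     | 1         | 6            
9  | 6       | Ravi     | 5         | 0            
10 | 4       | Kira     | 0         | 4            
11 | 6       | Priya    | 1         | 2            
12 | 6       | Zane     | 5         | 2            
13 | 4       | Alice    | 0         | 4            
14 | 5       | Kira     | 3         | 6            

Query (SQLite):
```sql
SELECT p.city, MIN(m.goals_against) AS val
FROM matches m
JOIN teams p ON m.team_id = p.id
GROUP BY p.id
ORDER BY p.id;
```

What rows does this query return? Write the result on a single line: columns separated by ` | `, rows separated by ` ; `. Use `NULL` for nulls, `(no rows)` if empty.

Join each matches row to its teams via team_id.
Group joined rows by teams.id; compute MIN(m.goals_against) per group.
  1: ids {6} → MIN(m.goals_against)=0
  4: ids {2, 3, 5, 8, 10, 13} → MIN(m.goals_against)=1
  5: ids {4, 7, 14} → MIN(m.goals_against)=2
  6: ids {1, 9, 11, 12} → MIN(m.goals_against)=0

Nairobi | 0 ; Quito | 1 ; Nairobi | 2 ; Tokyo | 0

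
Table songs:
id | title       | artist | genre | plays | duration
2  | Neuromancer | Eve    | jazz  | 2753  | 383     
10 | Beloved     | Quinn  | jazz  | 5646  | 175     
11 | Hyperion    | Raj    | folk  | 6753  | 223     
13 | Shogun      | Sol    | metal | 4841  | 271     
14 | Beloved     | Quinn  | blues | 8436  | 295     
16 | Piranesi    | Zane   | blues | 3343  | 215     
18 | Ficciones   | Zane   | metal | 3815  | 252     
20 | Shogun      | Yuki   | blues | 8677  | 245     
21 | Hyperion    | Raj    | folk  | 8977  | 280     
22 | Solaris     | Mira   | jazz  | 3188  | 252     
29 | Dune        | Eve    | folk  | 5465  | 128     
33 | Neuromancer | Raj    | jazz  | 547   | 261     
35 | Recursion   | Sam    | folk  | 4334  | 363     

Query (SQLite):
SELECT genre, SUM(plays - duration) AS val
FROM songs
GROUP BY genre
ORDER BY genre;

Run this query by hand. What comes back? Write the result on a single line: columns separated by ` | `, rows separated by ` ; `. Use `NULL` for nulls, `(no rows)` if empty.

blues | 19701 ; folk | 24535 ; jazz | 11063 ; metal | 8133

For each row compute plays - duration.
Group by genre; take SUM of the expression per group.
  blues: ids {14, 16, 20} → SUM(plays - duration)=19701
  folk: ids {11, 21, 29, 35} → SUM(plays - duration)=24535
  jazz: ids {2, 10, 22, 33} → SUM(plays - duration)=11063
  metal: ids {13, 18} → SUM(plays - duration)=8133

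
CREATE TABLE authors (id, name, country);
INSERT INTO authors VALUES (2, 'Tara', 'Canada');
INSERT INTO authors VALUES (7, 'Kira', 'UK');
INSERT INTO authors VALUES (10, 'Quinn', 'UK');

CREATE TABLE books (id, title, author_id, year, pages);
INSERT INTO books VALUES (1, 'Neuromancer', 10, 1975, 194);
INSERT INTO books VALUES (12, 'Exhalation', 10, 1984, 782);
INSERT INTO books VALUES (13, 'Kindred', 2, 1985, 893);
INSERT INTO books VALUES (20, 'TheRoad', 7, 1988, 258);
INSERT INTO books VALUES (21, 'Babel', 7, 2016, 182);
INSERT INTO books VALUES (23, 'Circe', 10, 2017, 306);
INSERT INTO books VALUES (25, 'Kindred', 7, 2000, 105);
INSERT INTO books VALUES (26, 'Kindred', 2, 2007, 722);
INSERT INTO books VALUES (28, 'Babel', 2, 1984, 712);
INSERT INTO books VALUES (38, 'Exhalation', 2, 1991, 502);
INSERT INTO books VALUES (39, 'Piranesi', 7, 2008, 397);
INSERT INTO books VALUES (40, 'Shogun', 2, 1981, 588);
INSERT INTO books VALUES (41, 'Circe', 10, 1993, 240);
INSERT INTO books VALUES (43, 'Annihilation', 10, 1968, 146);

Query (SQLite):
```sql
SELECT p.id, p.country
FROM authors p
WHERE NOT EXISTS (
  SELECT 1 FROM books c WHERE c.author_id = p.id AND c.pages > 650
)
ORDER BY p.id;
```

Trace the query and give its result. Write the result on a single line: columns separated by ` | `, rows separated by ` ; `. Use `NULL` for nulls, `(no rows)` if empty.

7 | UK

For each authors row, check whether any books with matching author_id has pages > 650.
Keep rows where that is false.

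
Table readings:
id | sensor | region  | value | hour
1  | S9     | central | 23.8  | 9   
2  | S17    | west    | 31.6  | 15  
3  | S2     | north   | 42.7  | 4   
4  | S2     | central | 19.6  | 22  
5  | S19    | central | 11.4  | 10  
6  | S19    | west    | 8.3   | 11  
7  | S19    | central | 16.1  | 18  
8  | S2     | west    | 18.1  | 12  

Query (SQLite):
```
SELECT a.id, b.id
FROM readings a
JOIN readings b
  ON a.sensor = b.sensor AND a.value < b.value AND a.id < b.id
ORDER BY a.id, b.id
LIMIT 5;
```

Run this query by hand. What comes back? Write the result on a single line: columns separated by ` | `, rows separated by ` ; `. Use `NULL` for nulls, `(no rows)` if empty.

5 | 7 ; 6 | 7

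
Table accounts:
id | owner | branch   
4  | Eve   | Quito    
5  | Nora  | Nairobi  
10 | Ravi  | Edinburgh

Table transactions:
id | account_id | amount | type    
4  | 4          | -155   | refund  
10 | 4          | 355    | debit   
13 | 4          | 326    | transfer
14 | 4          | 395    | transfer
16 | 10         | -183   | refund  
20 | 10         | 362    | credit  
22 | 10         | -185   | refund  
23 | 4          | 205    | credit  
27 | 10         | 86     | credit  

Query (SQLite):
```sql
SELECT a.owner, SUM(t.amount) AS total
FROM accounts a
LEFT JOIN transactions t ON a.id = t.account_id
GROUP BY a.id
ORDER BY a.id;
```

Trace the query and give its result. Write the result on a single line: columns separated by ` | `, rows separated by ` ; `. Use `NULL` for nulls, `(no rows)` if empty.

LEFT JOIN keeps every accounts row; unmatched ones get NULL for transactions columns.
Group by accounts.id and compute SUM(t.amount). SUM over an all-NULL group is NULL.
  4: ids {4, 10, 13, 14, 23} → SUM(t.amount)=1126
  5: ids {—} → SUM(t.amount)=NULL
  10: ids {16, 20, 22, 27} → SUM(t.amount)=80

Eve | 1126 ; Nora | NULL ; Ravi | 80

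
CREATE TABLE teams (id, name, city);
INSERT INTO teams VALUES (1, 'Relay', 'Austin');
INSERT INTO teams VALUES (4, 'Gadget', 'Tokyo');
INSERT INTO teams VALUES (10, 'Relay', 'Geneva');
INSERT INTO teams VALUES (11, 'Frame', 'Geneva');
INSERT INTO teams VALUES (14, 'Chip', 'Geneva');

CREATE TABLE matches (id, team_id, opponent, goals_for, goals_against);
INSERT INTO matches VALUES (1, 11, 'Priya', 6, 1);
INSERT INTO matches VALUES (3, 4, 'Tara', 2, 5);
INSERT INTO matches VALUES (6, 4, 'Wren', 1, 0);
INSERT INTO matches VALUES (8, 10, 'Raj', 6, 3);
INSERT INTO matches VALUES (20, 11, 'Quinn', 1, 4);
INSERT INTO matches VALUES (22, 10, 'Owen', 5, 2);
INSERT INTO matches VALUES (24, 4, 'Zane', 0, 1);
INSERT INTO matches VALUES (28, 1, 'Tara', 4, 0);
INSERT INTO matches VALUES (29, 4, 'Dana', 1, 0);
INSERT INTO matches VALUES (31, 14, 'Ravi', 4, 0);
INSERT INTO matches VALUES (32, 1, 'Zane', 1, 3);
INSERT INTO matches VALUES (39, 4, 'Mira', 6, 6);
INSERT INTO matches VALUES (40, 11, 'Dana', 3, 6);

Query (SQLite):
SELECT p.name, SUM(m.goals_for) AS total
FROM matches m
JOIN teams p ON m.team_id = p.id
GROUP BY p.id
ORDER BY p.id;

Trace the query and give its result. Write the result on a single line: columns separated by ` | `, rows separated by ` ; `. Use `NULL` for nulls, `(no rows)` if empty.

Join each matches row to its teams via team_id.
Group joined rows by teams.id; compute SUM(m.goals_for) per group.
  1: ids {28, 32} → SUM(m.goals_for)=5
  4: ids {3, 6, 24, 29, 39} → SUM(m.goals_for)=10
  10: ids {8, 22} → SUM(m.goals_for)=11
  11: ids {1, 20, 40} → SUM(m.goals_for)=10
  14: ids {31} → SUM(m.goals_for)=4

Relay | 5 ; Gadget | 10 ; Relay | 11 ; Frame | 10 ; Chip | 4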